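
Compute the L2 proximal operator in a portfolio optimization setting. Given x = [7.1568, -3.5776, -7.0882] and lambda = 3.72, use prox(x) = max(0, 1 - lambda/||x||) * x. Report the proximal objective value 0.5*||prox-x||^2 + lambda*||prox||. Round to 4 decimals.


Step 1: Compute ||x||.
||x|| = 10.6893
Step 2: Compute scaling factor.
scale = max(0, 1 - 3.72/10.6893) = 0.652
Step 3: prox(x) = [4.6662, -2.3326, -4.6214]
||prox(x)|| = 6.9693
Step 4: Proximal objective.
0.5*||prox-x||^2 = 6.9192
lambda*||prox|| = 25.9258
Total = 32.8451


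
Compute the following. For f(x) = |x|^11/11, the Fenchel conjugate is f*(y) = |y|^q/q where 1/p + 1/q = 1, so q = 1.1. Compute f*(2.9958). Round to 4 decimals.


The conjugate exponent q satisfies 1/p + 1/q = 1.
p = 11, so q = 11/(11 - 1) = 1.1
|y|^q = 2.9958^1.1 = 3.3432
f*(2.9958) = 3.3432 / 1.1 = 3.0393


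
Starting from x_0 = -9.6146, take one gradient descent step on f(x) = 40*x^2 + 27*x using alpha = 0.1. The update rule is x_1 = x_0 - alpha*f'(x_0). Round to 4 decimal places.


We compute the gradient at x_0 and apply the update.
f'(x) = 80*x + 27
f'(-9.6146) = 80*-9.6146 + 27 = -742.168
x_1 = -9.6146 - 0.1*-742.168 = 64.6022


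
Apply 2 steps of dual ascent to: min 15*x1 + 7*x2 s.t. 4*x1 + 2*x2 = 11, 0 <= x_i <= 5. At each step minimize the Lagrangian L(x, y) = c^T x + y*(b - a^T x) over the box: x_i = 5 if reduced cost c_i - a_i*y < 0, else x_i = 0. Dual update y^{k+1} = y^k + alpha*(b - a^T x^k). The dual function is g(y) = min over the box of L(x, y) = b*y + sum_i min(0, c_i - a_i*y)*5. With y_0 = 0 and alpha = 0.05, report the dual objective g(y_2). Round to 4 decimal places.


Dual ascent for LP: min 15*x1 + 7*x2, 4*x1 + 2*x2 = 11, 0 <= x_i <= 5
Step 1: y^k = 0.0, reduced costs: (15.0, 7.0)
  x^k = (0.0, 0.0), subgradient = b - a^T x = 11.0
  y^{k+1} = 0.0 + 0.05*11.0 = 0.55
Step 2: y^k = 0.55, reduced costs: (12.8, 5.9)
  x^k = (0.0, 0.0), subgradient = b - a^T x = 11.0
  y^{k+1} = 0.55 + 0.05*11.0 = 1.1
Dual objective at y_2 = 1.1: reduced costs (10.6, 4.8), box minimizer x = (0.0, 0.0)
g(y_2) = b*y + (c1 - a1*y)*x1 + (c2 - a2*y)*x2 = 11*1.1 + 10.6*0.0 + 4.8*0.0 = 12.1 + 0.0 + 0.0 = 12.1


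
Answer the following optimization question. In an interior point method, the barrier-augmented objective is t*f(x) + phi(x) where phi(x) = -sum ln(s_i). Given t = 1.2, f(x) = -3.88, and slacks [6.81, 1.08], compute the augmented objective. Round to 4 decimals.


Step 1: Compute log-barrier.
ln values: [1.9184, 0.077]
phi = -(1.9184 + 0.077) = -1.9954
Step 2: Compute augmented objective.
t*f(x) = 1.2*-3.88 = -4.656
Total = -4.656 - 1.9954 = -6.6514


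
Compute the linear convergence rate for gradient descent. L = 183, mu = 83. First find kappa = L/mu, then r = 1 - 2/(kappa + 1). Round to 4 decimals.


Step 1: Compute the condition number.
kappa = L/mu = 183/83 = 2.2048
Step 2: Compute the convergence rate.
r = 1 - 2/(kappa + 1) = 1 - 2*mu/(L + mu) = (L - mu)/(L + mu) = 100/266 = 0.3759


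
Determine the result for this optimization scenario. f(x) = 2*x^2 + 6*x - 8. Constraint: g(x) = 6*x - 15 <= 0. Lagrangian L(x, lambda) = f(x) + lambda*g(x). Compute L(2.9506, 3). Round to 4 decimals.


Step 1: Evaluate f(x).
f(2.9506) = 2*2.9506^2 + 6*2.9506 - 8 = 27.1157
Step 2: Evaluate g(x).
g(2.9506) = 6*2.9506 - 15 = 2.7036
Step 3: Compute Lagrangian.
L = 27.1157 + 3*2.7036 = 35.2265


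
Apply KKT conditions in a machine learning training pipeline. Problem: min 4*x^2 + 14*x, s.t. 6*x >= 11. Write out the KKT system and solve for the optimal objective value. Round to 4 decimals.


Step 1: Try lambda = 0 (constraint inactive).
x_unc = -14/(2*4) = -1.75
Check: 6*-1.75 = -10.5 < 11 -- violated!
Step 2: Constraint must be active: 6*x = 11
x* = 11/6 = 1.8333 (rounded; the exact value 11/6 is used below)
lambda = (2*4*(11/6) + 14)/6 = 4.7778
Step 3: Compute optimal value.
f(x*) = 4*(11/6)^2 + 14*(11/6) = 39.1111


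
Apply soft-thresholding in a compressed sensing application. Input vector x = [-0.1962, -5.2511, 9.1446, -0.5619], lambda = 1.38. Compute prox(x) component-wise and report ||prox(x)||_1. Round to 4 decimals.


Soft-thresholding with lambda = 1.38:
prox(-0.1962) = sign(-0.1962)*max(|-0.1962| - 1.38, 0) = 0.0
prox(-5.2511) = sign(-5.2511)*max(|-5.2511| - 1.38, 0) = -3.8711
prox(9.1446) = sign(9.1446)*max(|9.1446| - 1.38, 0) = 7.7646
prox(-0.5619) = sign(-0.5619)*max(|-0.5619| - 1.38, 0) = 0.0
prox(x) = [0.0, -3.8711, 7.7646, 0.0]
||prox(x)||_1 = 0.0 + 3.8711 + 7.7646 + 0.0 = 11.6357


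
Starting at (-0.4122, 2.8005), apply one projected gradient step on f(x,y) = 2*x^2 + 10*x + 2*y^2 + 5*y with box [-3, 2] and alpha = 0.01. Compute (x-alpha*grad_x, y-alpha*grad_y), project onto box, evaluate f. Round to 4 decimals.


Step 1: Compute gradient at (-0.4122, 2.8005).
grad_x = 2*2*-0.4122 + 10 = 8.3512
grad_y = 2*2*2.8005 + 5 = 16.202
Step 2: Gradient step.
x_raw = -0.4122 - 0.01*8.3512 = -0.4957
y_raw = 2.8005 - 0.01*16.202 = 2.6385
Step 3: Project onto [-3, 2].
x_proj = clip(-0.4957) = -0.4957
y_proj = clip(2.6385) = 2.0
Step 4: Evaluate f.
f(-0.4957, 2.0) = 13.5343


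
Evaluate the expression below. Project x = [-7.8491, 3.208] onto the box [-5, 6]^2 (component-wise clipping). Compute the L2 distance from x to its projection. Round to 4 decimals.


Project each component onto [-5, 6].
clip(-7.8491) = -5.0, clip(3.208) = 3.208
Projection = [-5.0, 3.208]
Squared diffs: [8.1174, 0.0]
Distance = sqrt(8.1174) = 2.8491


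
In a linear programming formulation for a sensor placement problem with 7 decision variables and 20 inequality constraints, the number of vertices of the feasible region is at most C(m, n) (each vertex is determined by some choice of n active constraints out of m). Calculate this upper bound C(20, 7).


Each vertex corresponds to some choice of n active constraints out of m, so the number of vertices is at most C(m, n) = m! / (n!(m-n)!).
m = 20, n = 7
Numerator: 20 * 19 * 18 * 17 * 16 * 15 * 14
Denominator: 7! = 5040
C(20, 7) = 77520


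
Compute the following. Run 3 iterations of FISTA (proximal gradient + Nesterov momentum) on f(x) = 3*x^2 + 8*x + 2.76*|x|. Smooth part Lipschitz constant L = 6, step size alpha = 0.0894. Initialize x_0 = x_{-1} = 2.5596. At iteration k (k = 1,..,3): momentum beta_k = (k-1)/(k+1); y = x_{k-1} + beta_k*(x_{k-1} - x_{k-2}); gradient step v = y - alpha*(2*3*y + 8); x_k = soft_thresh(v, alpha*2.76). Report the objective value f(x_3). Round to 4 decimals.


FISTA on f(x) = 3*x^2 + 8*x + 2.76*|x|
L = 6, alpha = 0.0894
Iteration 1: beta = 0.0, y = 2.5596 + 0.0*(2.5596 - 2.5596) = 2.5596
  grad(y) = 23.3576, v = y - alpha*grad = 0.4714
  prox(v) = soft_thresh(0.4714, 0.2467) = 0.2247
Iteration 2: beta = 0.3333, y = 0.2247 + 0.3333*(0.2247 - 2.5596) = -0.5536
  grad(y) = 4.6783, v = y - alpha*grad = -0.9719
  prox(v) = soft_thresh(-0.9719, 0.2467) = -0.7251
Iteration 3: beta = 0.5, y = -0.7251 + 0.5*(-0.7251 - 0.2247) = -1.2
  grad(y) = 0.7999, v = y - alpha*grad = -1.2715
  prox(v) = soft_thresh(-1.2715, 0.2467) = -1.0248
f(x_3) = 3*(-1.0248)^2 + 8*(-1.0248) + 2.76*|-1.0248| = -2.2193


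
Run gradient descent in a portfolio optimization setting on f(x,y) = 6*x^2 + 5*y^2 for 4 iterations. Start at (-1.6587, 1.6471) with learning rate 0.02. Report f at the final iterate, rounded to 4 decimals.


Gradient descent on f(x,y) = 6*x^2 + 5*y^2.
Starting point: (-1.6587, 1.6471), alpha = 0.02
Step 1: grad_x = 2*6*-1.6587 = -19.9044, grad_y = 2*5*1.6471 = 16.471
  x_1 = -1.6587 - 0.02*-19.9044 = -1.2606
  y_1 = 1.6471 - 0.02*16.471 = 1.3177
Step 2: grad_x = 2*6*-1.2606 = -15.1273, grad_y = 2*5*1.3177 = 13.1768
  x_2 = -1.2606 - 0.02*-15.1273 = -0.9581
  y_2 = 1.3177 - 0.02*13.1768 = 1.0541
Step 3: grad_x = 2*6*-0.9581 = -11.4968, grad_y = 2*5*1.0541 = 10.5414
  x_3 = -0.9581 - 0.02*-11.4968 = -0.7281
  y_3 = 1.0541 - 0.02*10.5414 = 0.8433
Step 4: grad_x = 2*6*-0.7281 = -8.7376, grad_y = 2*5*0.8433 = 8.4332
  x_4 = -0.7281 - 0.02*-8.7376 = -0.5534
  y_4 = 0.8433 - 0.02*8.4332 = 0.6747
f(-0.5534, 0.6747) = 6*(-0.5534)^2 + 5*0.6747^2 = 4.1131


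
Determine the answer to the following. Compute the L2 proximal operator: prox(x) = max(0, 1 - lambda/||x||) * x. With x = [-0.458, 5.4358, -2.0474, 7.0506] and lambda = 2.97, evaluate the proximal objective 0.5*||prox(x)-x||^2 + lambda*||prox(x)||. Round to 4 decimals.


Step 1: Compute ||x||.
||x|| = 9.1466
Step 2: Compute scaling factor.
scale = max(0, 1 - 2.97/9.1466) = 0.6753
Step 3: prox(x) = [-0.3093, 3.6707, -1.3826, 4.7612]
||prox(x)|| = 6.1766
Step 4: Proximal objective.
0.5*||prox-x||^2 = 4.4105
lambda*||prox|| = 18.3445
Total = 22.755


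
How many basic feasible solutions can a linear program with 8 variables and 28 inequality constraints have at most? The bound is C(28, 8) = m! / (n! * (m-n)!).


Each vertex corresponds to some choice of n active constraints out of m, so the number of vertices is at most C(m, n) = m! / (n!(m-n)!).
m = 28, n = 8
Numerator: 28 * 27 * 26 * 25 * 24 * 23 * 22 * 21
Denominator: 8! = 40320
C(28, 8) = 3108105


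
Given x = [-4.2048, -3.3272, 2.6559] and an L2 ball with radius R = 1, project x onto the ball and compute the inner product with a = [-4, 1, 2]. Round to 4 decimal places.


Step 1: Compute ||x|| (intermediates to 6 decimals).
||x|| = sqrt((-4.2048)^2 + (-3.3272)^2 + 2.6559^2) = 5.983678
Step 2: Project.
Since ||x|| > R, scale = R/||x|| = 1/5.983678 = 0.167121, proj(x) = scale * x
proj(x) = [-0.70271, -0.556045, 0.443857]
Step 3: Dot product.
a^T * proj(x) = -4*(-0.70271) + 1*(-0.556045) + 2*0.443857 = 3.1425


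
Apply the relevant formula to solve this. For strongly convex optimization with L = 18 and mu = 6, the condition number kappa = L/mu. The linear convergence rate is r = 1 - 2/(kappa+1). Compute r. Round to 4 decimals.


Step 1: Compute the condition number.
kappa = L/mu = 18/6 = 3.0
Step 2: Compute the convergence rate.
r = 1 - 2/(kappa + 1) = 1 - 2*mu/(L + mu) = (L - mu)/(L + mu) = 12/24 = 0.5


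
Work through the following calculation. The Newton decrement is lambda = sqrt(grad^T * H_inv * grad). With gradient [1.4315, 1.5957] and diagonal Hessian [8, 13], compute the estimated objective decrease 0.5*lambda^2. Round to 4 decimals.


Step 1: H is diagonal, so H^(-1) * g = [0.1789, 0.1227].
Step 2: g^T H^(-1) g = sum_i g_i^2 / H_ii
  = (1.4315)^2/8 + (1.5957)^2/13
  = 0.2561 + 0.1959 = 0.452
Step 3: Objective decrease = 0.5 * g^T H^(-1) g = 0.226


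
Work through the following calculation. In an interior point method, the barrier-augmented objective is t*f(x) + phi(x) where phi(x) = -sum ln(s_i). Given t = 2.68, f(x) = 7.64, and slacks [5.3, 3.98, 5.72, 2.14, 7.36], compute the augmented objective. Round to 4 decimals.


Step 1: Compute log-barrier.
ln values: [1.6677, 1.3813, 1.744, 0.7608, 1.9961]
phi = -(1.6677 + 1.3813 + 1.744 + 0.7608 + 1.9961) = -7.5498
Step 2: Compute augmented objective.
t*f(x) = 2.68*7.64 = 20.4752
Total = 20.4752 - 7.5498 = 12.9254


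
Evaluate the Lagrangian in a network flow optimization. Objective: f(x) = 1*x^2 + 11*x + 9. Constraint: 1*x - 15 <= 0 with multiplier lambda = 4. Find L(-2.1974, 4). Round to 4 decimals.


Step 1: Evaluate f(x).
f(-2.1974) = 1*(-2.1974)^2 + 11*(-2.1974) + 9 = -10.3428
Step 2: Evaluate g(x).
g(-2.1974) = 1*-2.1974 - 15 = -17.1974
Step 3: Compute Lagrangian.
L = -10.3428 + 4*-17.1974 = -79.1324


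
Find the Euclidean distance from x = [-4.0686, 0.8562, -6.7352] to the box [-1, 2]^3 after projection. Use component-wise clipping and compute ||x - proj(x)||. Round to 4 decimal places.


Project each component onto [-1, 2].
clip(-4.0686) = -1.0, clip(0.8562) = 0.8562, clip(-6.7352) = -1.0
Projection = [-1.0, 0.8562, -1.0]
Squared diffs: [9.4163, 0.0, 32.8925]
Distance = sqrt(42.3088) = 6.5045


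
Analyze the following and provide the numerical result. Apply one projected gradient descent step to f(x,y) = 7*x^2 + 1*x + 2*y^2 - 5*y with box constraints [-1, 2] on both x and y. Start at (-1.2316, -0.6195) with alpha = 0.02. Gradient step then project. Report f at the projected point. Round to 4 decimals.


Step 1: Compute gradient at (-1.2316, -0.6195).
grad_x = 2*7*-1.2316 + 1 = -16.2424
grad_y = 2*2*-0.6195 - 5 = -7.478
Step 2: Gradient step.
x_raw = -1.2316 - 0.02*-16.2424 = -0.9068
y_raw = -0.6195 - 0.02*-7.478 = -0.4699
Step 3: Project onto [-1, 2].
x_proj = clip(-0.9068) = -0.9068
y_proj = clip(-0.4699) = -0.4699
Step 4: Evaluate f.
f(-0.9068, -0.4699) = 7.64


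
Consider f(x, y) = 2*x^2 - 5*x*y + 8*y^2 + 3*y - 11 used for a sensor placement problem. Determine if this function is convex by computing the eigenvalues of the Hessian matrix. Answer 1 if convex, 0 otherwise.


The Hessian of f(x,y) = 2*x^2 - 5*x*y + 8*y^2 + 3*y - 11 is:
H = [[4, -5], [-5, 16]]
Trace = 4 + 16 = 20
Determinant = 4*16 - (-5)^2 = 39
Discriminant = (20)^2 - 4*39 = 244.0
Eigenvalues: lambda_1 = 2.1898, lambda_2 = 17.8102
The function is convex.

1


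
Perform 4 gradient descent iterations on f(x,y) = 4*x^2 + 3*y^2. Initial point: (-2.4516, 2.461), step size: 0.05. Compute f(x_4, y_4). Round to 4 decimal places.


Gradient descent on f(x,y) = 4*x^2 + 3*y^2.
Starting point: (-2.4516, 2.461), alpha = 0.05
Step 1: grad_x = 2*4*-2.4516 = -19.6128, grad_y = 2*3*2.461 = 14.766
  x_1 = -2.4516 - 0.05*-19.6128 = -1.471
  y_1 = 2.461 - 0.05*14.766 = 1.7227
Step 2: grad_x = 2*4*-1.471 = -11.7677, grad_y = 2*3*1.7227 = 10.3362
  x_2 = -1.471 - 0.05*-11.7677 = -0.8826
  y_2 = 1.7227 - 0.05*10.3362 = 1.2059
Step 3: grad_x = 2*4*-0.8826 = -7.0606, grad_y = 2*3*1.2059 = 7.2353
  x_3 = -0.8826 - 0.05*-7.0606 = -0.5295
  y_3 = 1.2059 - 0.05*7.2353 = 0.8441
Step 4: grad_x = 2*4*-0.5295 = -4.2364, grad_y = 2*3*0.8441 = 5.0647
  x_4 = -0.5295 - 0.05*-4.2364 = -0.3177
  y_4 = 0.8441 - 0.05*5.0647 = 0.5909
f(-0.3177, 0.5909) = 4*(-0.3177)^2 + 3*0.5909^2 = 1.4512


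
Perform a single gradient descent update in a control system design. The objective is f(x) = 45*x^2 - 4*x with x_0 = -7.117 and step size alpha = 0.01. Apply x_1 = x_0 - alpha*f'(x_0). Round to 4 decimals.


We compute the gradient at x_0 and apply the update.
f'(x) = 90*x - 4
f'(-7.117) = 90*-7.117 - 4 = -644.53
x_1 = -7.117 - 0.01*-644.53 = -0.6717


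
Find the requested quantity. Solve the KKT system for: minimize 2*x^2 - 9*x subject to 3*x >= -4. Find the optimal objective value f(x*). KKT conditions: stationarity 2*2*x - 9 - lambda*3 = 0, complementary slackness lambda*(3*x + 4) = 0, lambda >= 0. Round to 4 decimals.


Step 1: Try lambda = 0 (constraint inactive).
Stationarity: 2*2*x - 9 = 0
x* = 9/(2*2) = 2.25
Check constraint: 3*2.25 = 6.75 >= -4 -- satisfied.
Step 2: Compute optimal value.
f(x*) = 2*2.25^2 - 9*2.25 = -10.125


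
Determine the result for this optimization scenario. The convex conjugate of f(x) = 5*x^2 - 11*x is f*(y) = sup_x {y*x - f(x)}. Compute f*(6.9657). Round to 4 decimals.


f*(y) = sup_x {y*x - a*x^2 - b*x} = sup_x {(y-b)*x - a*x^2}
FOC: (y - b) - 2a*x = 0 => x* = (y - b)/(2a)
x* = (6.9657 + 11)/(2*5) = 1.7966
f*(6.9657) = (y-b)^2/(4a) = (6.9657 + 11)^2/(4*5)
= 322.7664/20 = 16.1383


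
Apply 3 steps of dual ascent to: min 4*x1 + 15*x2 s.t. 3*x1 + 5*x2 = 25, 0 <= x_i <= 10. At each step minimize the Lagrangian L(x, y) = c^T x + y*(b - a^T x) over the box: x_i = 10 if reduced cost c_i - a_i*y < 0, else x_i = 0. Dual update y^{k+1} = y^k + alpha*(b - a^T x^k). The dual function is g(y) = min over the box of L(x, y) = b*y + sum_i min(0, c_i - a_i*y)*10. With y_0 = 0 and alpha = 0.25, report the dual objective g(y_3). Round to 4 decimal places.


Dual ascent for LP: min 4*x1 + 15*x2, 3*x1 + 5*x2 = 25, 0 <= x_i <= 10
Step 1: y^k = 0.0, reduced costs: (4.0, 15.0)
  x^k = (0.0, 0.0), subgradient = b - a^T x = 25.0
  y^{k+1} = 0.0 + 0.25*25.0 = 6.25
Step 2: y^k = 6.25, reduced costs: (-14.75, -16.25)
  x^k = (10.0, 10.0), subgradient = b - a^T x = -55.0
  y^{k+1} = 6.25 + 0.25*-55.0 = -7.5
Step 3: y^k = -7.5, reduced costs: (26.5, 52.5)
  x^k = (0.0, 0.0), subgradient = b - a^T x = 25.0
  y^{k+1} = -7.5 + 0.25*25.0 = -1.25
Dual objective at y_3 = -1.25: reduced costs (7.75, 21.25), box minimizer x = (0.0, 0.0)
g(y_3) = b*y + (c1 - a1*y)*x1 + (c2 - a2*y)*x2 = 25*(-1.25) + 7.75*0.0 + 21.25*0.0 = -31.25 + 0.0 + 0.0 = -31.25


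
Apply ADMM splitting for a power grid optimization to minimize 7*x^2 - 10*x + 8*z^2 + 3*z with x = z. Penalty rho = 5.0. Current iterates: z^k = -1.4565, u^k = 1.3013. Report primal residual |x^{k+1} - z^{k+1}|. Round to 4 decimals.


ADMM iteration with rho = 5.0, z^k = -1.4565, u^k = 1.3013
Step 1: x-update.
Minimize 7*x^2 - 10*x + (5.0/2)*(x + 1.4565 + 1.3013)^2
FOC: (2*7 + 5.0)*x = 10 + 5.0*(-1.4565 - 1.3013)
x^{k+1} = -0.1994
Step 2: z-update.
Minimize 8*z^2 + 3*z + (5.0/2)*(-0.1994 - z + 1.3013)^2
FOC: (2*8 + 5.0)*z = -3 + 5.0*(-0.1994 + 1.3013)
z^{k+1} = 0.1195
Step 3: u-update.
u^{k+1} = 1.3013 - 0.1994 - 0.1195 = 0.9824
Step 4: Primal residual = |-0.1994 - 0.1195| = 0.3189


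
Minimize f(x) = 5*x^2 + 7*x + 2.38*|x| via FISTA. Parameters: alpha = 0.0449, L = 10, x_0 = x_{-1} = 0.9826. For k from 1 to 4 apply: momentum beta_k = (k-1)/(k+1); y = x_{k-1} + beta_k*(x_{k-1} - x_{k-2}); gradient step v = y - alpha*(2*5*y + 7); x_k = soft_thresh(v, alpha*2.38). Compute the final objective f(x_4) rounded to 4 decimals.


FISTA on f(x) = 5*x^2 + 7*x + 2.38*|x|
L = 10, alpha = 0.0449
Iteration 1: beta = 0.0, y = 0.9826 + 0.0*(0.9826 - 0.9826) = 0.9826
  grad(y) = 16.826, v = y - alpha*grad = 0.2271
  prox(v) = soft_thresh(0.2271, 0.1069) = 0.1203
Iteration 2: beta = 0.3333, y = 0.1203 + 0.3333*(0.1203 - 0.9826) = -0.1672
  grad(y) = 5.328, v = y - alpha*grad = -0.4064
  prox(v) = soft_thresh(-0.4064, 0.1069) = -0.2996
Iteration 3: beta = 0.5, y = -0.2996 + 0.5*(-0.2996 - 0.1203) = -0.5095
  grad(y) = 1.9053, v = y - alpha*grad = -0.595
  prox(v) = soft_thresh(-0.595, 0.1069) = -0.4882
Iteration 4: beta = 0.6, y = -0.4882 + 0.6*(-0.4882 + 0.2996) = -0.6013
  grad(y) = 0.9869, v = y - alpha*grad = -0.6456
  prox(v) = soft_thresh(-0.6456, 0.1069) = -0.5388
f(x_4) = 5*(-0.5388)^2 + 7*(-0.5388) + 2.38*|-0.5388| = -1.0378


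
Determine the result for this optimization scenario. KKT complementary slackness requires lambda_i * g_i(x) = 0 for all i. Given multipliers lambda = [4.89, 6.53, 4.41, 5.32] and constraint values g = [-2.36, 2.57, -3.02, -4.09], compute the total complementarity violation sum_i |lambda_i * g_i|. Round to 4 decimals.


KKT complementary slackness check:
lambda_1 * g_1 = 4.89 * -2.36 = -11.5404
lambda_2 * g_2 = 6.53 * 2.57 = 16.7821
lambda_3 * g_3 = 4.41 * -3.02 = -13.3182
lambda_4 * g_4 = 5.32 * -4.09 = -21.7588
Total violation = 11.5404 + 16.7821 + 13.3182 + 21.7588 = 63.3995


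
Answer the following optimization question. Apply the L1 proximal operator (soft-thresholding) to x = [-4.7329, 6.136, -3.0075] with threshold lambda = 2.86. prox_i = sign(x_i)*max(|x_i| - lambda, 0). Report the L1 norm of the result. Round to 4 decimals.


Soft-thresholding with lambda = 2.86:
prox(-4.7329) = sign(-4.7329)*max(|-4.7329| - 2.86, 0) = -1.8729
prox(6.136) = sign(6.136)*max(|6.136| - 2.86, 0) = 3.276
prox(-3.0075) = sign(-3.0075)*max(|-3.0075| - 2.86, 0) = -0.1475
prox(x) = [-1.8729, 3.276, -0.1475]
||prox(x)||_1 = 1.8729 + 3.276 + 0.1475 = 5.2964


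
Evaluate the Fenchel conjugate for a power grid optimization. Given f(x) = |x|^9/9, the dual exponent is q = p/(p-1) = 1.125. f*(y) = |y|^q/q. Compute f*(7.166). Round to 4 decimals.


The conjugate exponent q satisfies 1/p + 1/q = 1.
p = 9, so q = 9/(9 - 1) = 1.125
|y|^q = 7.166^1.125 = 9.1661
f*(7.166) = 9.1661 / 1.125 = 8.1477


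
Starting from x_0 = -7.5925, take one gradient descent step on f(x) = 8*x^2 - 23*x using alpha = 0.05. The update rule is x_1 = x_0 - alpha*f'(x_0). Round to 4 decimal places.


We compute the gradient at x_0 and apply the update.
f'(x) = 16*x - 23
f'(-7.5925) = 16*-7.5925 - 23 = -144.48
x_1 = -7.5925 - 0.05*-144.48 = -0.3685


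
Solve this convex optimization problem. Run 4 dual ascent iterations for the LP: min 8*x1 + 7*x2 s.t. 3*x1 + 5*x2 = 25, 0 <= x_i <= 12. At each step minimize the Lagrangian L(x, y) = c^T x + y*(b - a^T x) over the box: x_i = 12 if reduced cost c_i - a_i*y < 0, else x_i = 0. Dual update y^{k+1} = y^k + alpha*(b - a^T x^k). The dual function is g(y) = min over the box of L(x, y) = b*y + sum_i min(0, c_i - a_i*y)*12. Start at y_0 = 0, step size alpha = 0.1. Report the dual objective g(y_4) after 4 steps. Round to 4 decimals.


Dual ascent for LP: min 8*x1 + 7*x2, 3*x1 + 5*x2 = 25, 0 <= x_i <= 12
Step 1: y^k = 0.0, reduced costs: (8.0, 7.0)
  x^k = (0.0, 0.0), subgradient = b - a^T x = 25.0
  y^{k+1} = 0.0 + 0.1*25.0 = 2.5
Step 2: y^k = 2.5, reduced costs: (0.5, -5.5)
  x^k = (0.0, 12.0), subgradient = b - a^T x = -35.0
  y^{k+1} = 2.5 + 0.1*-35.0 = -1.0
Step 3: y^k = -1.0, reduced costs: (11.0, 12.0)
  x^k = (0.0, 0.0), subgradient = b - a^T x = 25.0
  y^{k+1} = -1.0 + 0.1*25.0 = 1.5
Step 4: y^k = 1.5, reduced costs: (3.5, -0.5)
  x^k = (0.0, 12.0), subgradient = b - a^T x = -35.0
  y^{k+1} = 1.5 + 0.1*-35.0 = -2.0
Dual objective at y_4 = -2.0: reduced costs (14.0, 17.0), box minimizer x = (0.0, 0.0)
g(y_4) = b*y + (c1 - a1*y)*x1 + (c2 - a2*y)*x2 = 25*(-2.0) + 14.0*0.0 + 17.0*0.0 = -50.0 + 0.0 + 0.0 = -50.0


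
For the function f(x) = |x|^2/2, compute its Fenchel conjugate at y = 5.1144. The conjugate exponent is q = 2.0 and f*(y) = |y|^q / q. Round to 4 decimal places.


The conjugate exponent q satisfies 1/p + 1/q = 1.
p = 2, so q = 2/(2 - 1) = 2.0
|y|^q = 5.1144^2.0 = 26.1571
f*(5.1144) = 26.1571 / 2.0 = 13.0785


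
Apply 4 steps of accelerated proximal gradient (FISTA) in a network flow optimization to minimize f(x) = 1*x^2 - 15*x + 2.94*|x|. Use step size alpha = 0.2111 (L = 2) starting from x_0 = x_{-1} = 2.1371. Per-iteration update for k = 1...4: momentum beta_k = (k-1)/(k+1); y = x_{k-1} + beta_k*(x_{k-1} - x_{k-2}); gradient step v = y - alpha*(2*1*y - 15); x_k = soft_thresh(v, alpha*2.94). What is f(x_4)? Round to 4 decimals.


FISTA on f(x) = 1*x^2 - 15*x + 2.94*|x|
L = 2, alpha = 0.2111
Iteration 1: beta = 0.0, y = 2.1371 + 0.0*(2.1371 - 2.1371) = 2.1371
  grad(y) = -10.7258, v = y - alpha*grad = 4.4013
  prox(v) = soft_thresh(4.4013, 0.6206) = 3.7807
Iteration 2: beta = 0.3333, y = 3.7807 + 0.3333*(3.7807 - 2.1371) = 4.3285
  grad(y) = -6.3429, v = y - alpha*grad = 5.6675
  prox(v) = soft_thresh(5.6675, 0.6206) = 5.0469
Iteration 3: beta = 0.5, y = 5.0469 + 0.5*(5.0469 - 3.7807) = 5.68
  grad(y) = -3.64, v = y - alpha*grad = 6.4484
  prox(v) = soft_thresh(6.4484, 0.6206) = 5.8278
Iteration 4: beta = 0.6, y = 5.8278 + 0.6*(5.8278 - 5.0469) = 6.2963
  grad(y) = -2.4074, v = y - alpha*grad = 6.8045
  prox(v) = soft_thresh(6.8045, 0.6206) = 6.1839
f(x_4) = 1*6.1839^2 - 15*6.1839 + 2.94*|6.1839| = -36.3372


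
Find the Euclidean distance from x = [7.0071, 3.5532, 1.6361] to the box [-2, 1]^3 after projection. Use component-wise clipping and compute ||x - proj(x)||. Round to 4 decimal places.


Project each component onto [-2, 1].
clip(7.0071) = 1.0, clip(3.5532) = 1.0, clip(1.6361) = 1.0
Projection = [1.0, 1.0, 1.0]
Squared diffs: [36.0853, 6.5188, 0.4046]
Distance = sqrt(43.0087) = 6.5581


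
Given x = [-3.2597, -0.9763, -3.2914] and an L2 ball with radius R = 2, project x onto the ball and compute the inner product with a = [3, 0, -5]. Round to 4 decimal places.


Step 1: Compute ||x|| (intermediates to 6 decimals).
||x|| = sqrt((-3.2597)^2 + (-0.9763)^2 + (-3.2914)^2) = 4.734144
Step 2: Project.
Since ||x|| > R, scale = R/||x|| = 2/4.734144 = 0.422463, proj(x) = scale * x
proj(x) = [-1.377103, -0.412451, -1.390495]
Step 3: Dot product.
a^T * proj(x) = 3*(-1.377103) + 0*(-0.412451) - 5*(-1.390495) = 2.8212


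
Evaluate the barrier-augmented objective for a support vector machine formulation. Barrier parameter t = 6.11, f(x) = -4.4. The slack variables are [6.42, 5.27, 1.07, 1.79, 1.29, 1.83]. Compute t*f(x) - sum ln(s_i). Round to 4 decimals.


Step 1: Compute log-barrier.
ln values: [1.8594, 1.662, 0.0677, 0.5822, 0.2546, 0.6043]
phi = -(1.8594 + 1.662 + 0.0677 + 0.5822 + 0.2546 + 0.6043) = -5.0303
Step 2: Compute augmented objective.
t*f(x) = 6.11*-4.4 = -26.884
Total = -26.884 - 5.0303 = -31.9143


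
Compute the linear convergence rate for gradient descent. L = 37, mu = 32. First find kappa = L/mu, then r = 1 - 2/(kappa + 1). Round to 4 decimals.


Step 1: Compute the condition number.
kappa = L/mu = 37/32 = 1.1563
Step 2: Compute the convergence rate.
r = 1 - 2/(kappa + 1) = 1 - 2*mu/(L + mu) = (L - mu)/(L + mu) = 5/69 = 0.0725


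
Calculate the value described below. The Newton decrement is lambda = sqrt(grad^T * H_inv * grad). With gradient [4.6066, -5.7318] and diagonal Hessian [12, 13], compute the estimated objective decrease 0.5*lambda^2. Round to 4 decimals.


Step 1: H is diagonal, so H^(-1) * g = [0.3839, -0.4409].
Step 2: g^T H^(-1) g = sum_i g_i^2 / H_ii
  = (4.6066)^2/12 + (-5.7318)^2/13
  = 1.7684 + 2.5272 = 4.2956
Step 3: Objective decrease = 0.5 * g^T H^(-1) g = 2.1478


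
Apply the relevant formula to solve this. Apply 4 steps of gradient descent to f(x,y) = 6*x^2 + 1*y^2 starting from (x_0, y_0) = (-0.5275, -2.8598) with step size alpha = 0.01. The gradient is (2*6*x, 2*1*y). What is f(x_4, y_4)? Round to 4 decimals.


Gradient descent on f(x,y) = 6*x^2 + 1*y^2.
Starting point: (-0.5275, -2.8598), alpha = 0.01
Step 1: grad_x = 2*6*-0.5275 = -6.33, grad_y = 2*1*-2.8598 = -5.7196
  x_1 = -0.5275 - 0.01*-6.33 = -0.4642
  y_1 = -2.8598 - 0.01*-5.7196 = -2.8026
Step 2: grad_x = 2*6*-0.4642 = -5.5704, grad_y = 2*1*-2.8026 = -5.6052
  x_2 = -0.4642 - 0.01*-5.5704 = -0.4085
  y_2 = -2.8026 - 0.01*-5.6052 = -2.7466
Step 3: grad_x = 2*6*-0.4085 = -4.902, grad_y = 2*1*-2.7466 = -5.4931
  x_3 = -0.4085 - 0.01*-4.902 = -0.3595
  y_3 = -2.7466 - 0.01*-5.4931 = -2.6916
Step 4: grad_x = 2*6*-0.3595 = -4.3137, grad_y = 2*1*-2.6916 = -5.3832
  x_4 = -0.3595 - 0.01*-4.3137 = -0.3163
  y_4 = -2.6916 - 0.01*-5.3832 = -2.6378
f(-0.3163, -2.6378) = 6*(-0.3163)^2 + 1*(-2.6378)^2 = 7.5584


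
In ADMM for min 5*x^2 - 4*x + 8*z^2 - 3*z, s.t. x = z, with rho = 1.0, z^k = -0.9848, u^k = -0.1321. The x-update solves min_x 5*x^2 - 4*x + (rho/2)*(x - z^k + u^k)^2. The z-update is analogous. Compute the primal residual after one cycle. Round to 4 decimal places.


ADMM iteration with rho = 1.0, z^k = -0.9848, u^k = -0.1321
Step 1: x-update.
Minimize 5*x^2 - 4*x + (1.0/2)*(x + 0.9848 - 0.1321)^2
FOC: (2*5 + 1.0)*x = 4 + 1.0*(-0.9848 + 0.1321)
x^{k+1} = 0.2861
Step 2: z-update.
Minimize 8*z^2 - 3*z + (1.0/2)*(0.2861 - z - 0.1321)^2
FOC: (2*8 + 1.0)*z = 3 + 1.0*(0.2861 - 0.1321)
z^{k+1} = 0.1855
Step 3: u-update.
u^{k+1} = -0.1321 + 0.2861 - 0.1855 = -0.0315
Step 4: Primal residual = |0.2861 - 0.1855| = 0.1006


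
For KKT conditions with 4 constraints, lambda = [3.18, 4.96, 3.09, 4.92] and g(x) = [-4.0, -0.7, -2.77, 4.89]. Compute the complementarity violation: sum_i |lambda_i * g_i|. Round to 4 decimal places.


KKT complementary slackness check:
lambda_1 * g_1 = 3.18 * -4.0 = -12.72
lambda_2 * g_2 = 4.96 * -0.7 = -3.472
lambda_3 * g_3 = 3.09 * -2.77 = -8.5593
lambda_4 * g_4 = 4.92 * 4.89 = 24.0588
Total violation = 12.72 + 3.472 + 8.5593 + 24.0588 = 48.8101


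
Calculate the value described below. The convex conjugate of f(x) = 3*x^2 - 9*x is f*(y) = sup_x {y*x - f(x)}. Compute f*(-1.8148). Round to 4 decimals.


f*(y) = sup_x {y*x - a*x^2 - b*x} = sup_x {(y-b)*x - a*x^2}
FOC: (y - b) - 2a*x = 0 => x* = (y - b)/(2a)
x* = (-1.8148 + 9)/(2*3) = 1.1975
f*(-1.8148) = (y-b)^2/(4a) = (-1.8148 + 9)^2/(4*3)
= 51.6271/12 = 4.3023


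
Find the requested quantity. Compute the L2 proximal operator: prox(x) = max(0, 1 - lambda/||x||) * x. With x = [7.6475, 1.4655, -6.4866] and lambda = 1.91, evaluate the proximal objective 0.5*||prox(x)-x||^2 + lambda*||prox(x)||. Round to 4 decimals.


Step 1: Compute ||x||.
||x|| = 10.1345
Step 2: Compute scaling factor.
scale = max(0, 1 - 1.91/10.1345) = 0.8115
Step 3: prox(x) = [6.2062, 1.1893, -5.2641]
||prox(x)|| = 8.2245
Step 4: Proximal objective.
0.5*||prox-x||^2 = 1.8241
lambda*||prox|| = 15.7088
Total = 17.5328


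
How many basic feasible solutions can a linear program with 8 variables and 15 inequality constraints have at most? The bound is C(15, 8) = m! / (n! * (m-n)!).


Each vertex corresponds to some choice of n active constraints out of m, so the number of vertices is at most C(m, n) = m! / (n!(m-n)!).
m = 15, n = 8
Numerator: 15 * 14 * 13 * 12 * 11 * 10 * 9 * 8
Denominator: 8! = 40320
C(15, 8) = 6435


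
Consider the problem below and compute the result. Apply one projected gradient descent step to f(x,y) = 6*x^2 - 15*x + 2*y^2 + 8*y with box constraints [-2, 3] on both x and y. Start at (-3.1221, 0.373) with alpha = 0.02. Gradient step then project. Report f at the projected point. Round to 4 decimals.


Step 1: Compute gradient at (-3.1221, 0.373).
grad_x = 2*6*-3.1221 - 15 = -52.4652
grad_y = 2*2*0.373 + 8 = 9.492
Step 2: Gradient step.
x_raw = -3.1221 - 0.02*-52.4652 = -2.0728
y_raw = 0.373 - 0.02*9.492 = 0.1832
Step 3: Project onto [-2, 3].
x_proj = clip(-2.0728) = -2.0
y_proj = clip(0.1832) = 0.1832
Step 4: Evaluate f.
f(-2.0, 0.1832) = 55.5324


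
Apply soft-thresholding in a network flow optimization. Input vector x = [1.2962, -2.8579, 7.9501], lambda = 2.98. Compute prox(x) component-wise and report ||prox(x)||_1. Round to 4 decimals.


Soft-thresholding with lambda = 2.98:
prox(1.2962) = sign(1.2962)*max(|1.2962| - 2.98, 0) = 0.0
prox(-2.8579) = sign(-2.8579)*max(|-2.8579| - 2.98, 0) = 0.0
prox(7.9501) = sign(7.9501)*max(|7.9501| - 2.98, 0) = 4.9701
prox(x) = [0.0, 0.0, 4.9701]
||prox(x)||_1 = 0.0 + 0.0 + 4.9701 = 4.9701


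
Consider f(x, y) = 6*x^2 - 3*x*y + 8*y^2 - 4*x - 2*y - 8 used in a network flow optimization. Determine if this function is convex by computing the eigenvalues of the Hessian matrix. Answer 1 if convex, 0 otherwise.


The Hessian of f(x,y) = 6*x^2 - 3*x*y + 8*y^2 - 4*x - 2*y - 8 is:
H = [[12, -3], [-3, 16]]
Trace = 12 + 16 = 28
Determinant = 12*16 - (-3)^2 = 183
Discriminant = (28)^2 - 4*183 = 52.0
Eigenvalues: lambda_1 = 10.3944, lambda_2 = 17.6056
The function is convex.

1


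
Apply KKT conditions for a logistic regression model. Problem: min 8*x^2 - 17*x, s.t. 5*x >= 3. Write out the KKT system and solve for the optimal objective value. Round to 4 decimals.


Step 1: Try lambda = 0 (constraint inactive).
Stationarity: 2*8*x - 17 = 0
x* = 17/(2*8) = 1.0625
Check constraint: 5*1.0625 = 5.3125 >= 3 -- satisfied.
Step 2: Compute optimal value.
f(x*) = 8*1.0625^2 - 17*1.0625 = -9.0313


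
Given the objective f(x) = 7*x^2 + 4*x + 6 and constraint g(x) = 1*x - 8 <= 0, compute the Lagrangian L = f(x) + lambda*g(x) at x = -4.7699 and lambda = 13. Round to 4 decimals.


Step 1: Evaluate f(x).
f(-4.7699) = 7*(-4.7699)^2 + 4*(-4.7699) + 6 = 146.184
Step 2: Evaluate g(x).
g(-4.7699) = 1*-4.7699 - 8 = -12.7699
Step 3: Compute Lagrangian.
L = 146.184 + 13*-12.7699 = -19.8247


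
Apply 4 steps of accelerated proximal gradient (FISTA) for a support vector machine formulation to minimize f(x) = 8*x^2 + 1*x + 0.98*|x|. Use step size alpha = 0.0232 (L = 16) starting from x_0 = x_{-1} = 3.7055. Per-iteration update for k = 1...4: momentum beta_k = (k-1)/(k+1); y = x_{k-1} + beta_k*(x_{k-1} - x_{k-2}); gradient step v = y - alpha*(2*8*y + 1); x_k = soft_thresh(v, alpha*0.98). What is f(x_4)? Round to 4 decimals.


FISTA on f(x) = 8*x^2 + 1*x + 0.98*|x|
L = 16, alpha = 0.0232
Iteration 1: beta = 0.0, y = 3.7055 + 0.0*(3.7055 - 3.7055) = 3.7055
  grad(y) = 60.288, v = y - alpha*grad = 2.3068
  prox(v) = soft_thresh(2.3068, 0.0227) = 2.2841
Iteration 2: beta = 0.3333, y = 2.2841 + 0.3333*(2.2841 - 3.7055) = 1.8103
  grad(y) = 29.9644, v = y - alpha*grad = 1.1151
  prox(v) = soft_thresh(1.1151, 0.0227) = 1.0924
Iteration 3: beta = 0.5, y = 1.0924 + 0.5*(1.0924 - 2.2841) = 0.4965
  grad(y) = 8.9441, v = y - alpha*grad = 0.289
  prox(v) = soft_thresh(0.289, 0.0227) = 0.2663
Iteration 4: beta = 0.6, y = 0.2663 + 0.6*(0.2663 - 1.0924) = -0.2294
  grad(y) = -2.6703, v = y - alpha*grad = -0.1674
  prox(v) = soft_thresh(-0.1674, 0.0227) = -0.1447
f(x_4) = 8*(-0.1447)^2 + 1*(-0.1447) + 0.98*|-0.1447| = 0.1646


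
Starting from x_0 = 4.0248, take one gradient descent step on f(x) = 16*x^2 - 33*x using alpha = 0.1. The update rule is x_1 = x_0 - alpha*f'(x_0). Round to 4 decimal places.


We compute the gradient at x_0 and apply the update.
f'(x) = 32*x - 33
f'(4.0248) = 32*4.0248 - 33 = 95.7936
x_1 = 4.0248 - 0.1*95.7936 = -5.5546


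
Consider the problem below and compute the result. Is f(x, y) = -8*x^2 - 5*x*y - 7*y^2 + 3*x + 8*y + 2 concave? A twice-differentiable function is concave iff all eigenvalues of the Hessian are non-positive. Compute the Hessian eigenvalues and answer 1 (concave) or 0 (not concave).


The Hessian of f(x,y) = -8*x^2 - 5*x*y - 7*y^2 + 3*x + 8*y + 2 is:
H = [[-16, -5], [-5, -14]]
Trace = -16 - 14 = -30
Determinant = -16*-14 - (-5)^2 = 199
Discriminant = (-30)^2 - 4*199 = 104.0
Eigenvalues: lambda_1 = -20.099, lambda_2 = -9.901
The function is concave.

1


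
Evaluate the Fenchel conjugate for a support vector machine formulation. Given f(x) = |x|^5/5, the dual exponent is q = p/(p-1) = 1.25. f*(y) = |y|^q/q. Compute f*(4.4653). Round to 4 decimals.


The conjugate exponent q satisfies 1/p + 1/q = 1.
p = 5, so q = 5/(5 - 1) = 1.25
|y|^q = 4.4653^1.25 = 6.491
f*(4.4653) = 6.491 / 1.25 = 5.1928


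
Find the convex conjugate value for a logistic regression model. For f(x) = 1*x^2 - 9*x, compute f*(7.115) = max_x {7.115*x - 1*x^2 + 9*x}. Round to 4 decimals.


f*(y) = sup_x {y*x - a*x^2 - b*x} = sup_x {(y-b)*x - a*x^2}
FOC: (y - b) - 2a*x = 0 => x* = (y - b)/(2a)
x* = (7.115 + 9)/(2*1) = 8.0575
f*(7.115) = (y-b)^2/(4a) = (7.115 + 9)^2/(4*1)
= 259.6932/4 = 64.9233


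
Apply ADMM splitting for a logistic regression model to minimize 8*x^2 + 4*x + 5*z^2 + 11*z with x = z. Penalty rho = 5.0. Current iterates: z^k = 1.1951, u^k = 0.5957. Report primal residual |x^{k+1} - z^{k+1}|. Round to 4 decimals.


ADMM iteration with rho = 5.0, z^k = 1.1951, u^k = 0.5957
Step 1: x-update.
Minimize 8*x^2 + 4*x + (5.0/2)*(x - 1.1951 + 0.5957)^2
FOC: (2*8 + 5.0)*x = -4 + 5.0*(1.1951 - 0.5957)
x^{k+1} = -0.0478
Step 2: z-update.
Minimize 5*z^2 + 11*z + (5.0/2)*(-0.0478 - z + 0.5957)^2
FOC: (2*5 + 5.0)*z = -11 + 5.0*(-0.0478 + 0.5957)
z^{k+1} = -0.5507
Step 3: u-update.
u^{k+1} = 0.5957 - 0.0478 + 0.5507 = 1.0986
Step 4: Primal residual = |-0.0478 + 0.5507| = 0.5029


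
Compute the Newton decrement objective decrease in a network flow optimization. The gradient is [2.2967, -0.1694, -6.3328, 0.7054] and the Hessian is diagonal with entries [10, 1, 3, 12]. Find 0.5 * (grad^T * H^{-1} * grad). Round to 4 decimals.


Step 1: H is diagonal, so H^(-1) * g = [0.2297, -0.1694, -2.1109, 0.0588].
Step 2: g^T H^(-1) g = sum_i g_i^2 / H_ii
  = (2.2967)^2/10 + (-0.1694)^2/1 + (-6.3328)^2/3 + (0.7054)^2/12
  = 0.5275 + 0.0287 + 13.3681 + 0.0415 = 13.9658
Step 3: Objective decrease = 0.5 * g^T H^(-1) g = 6.9829


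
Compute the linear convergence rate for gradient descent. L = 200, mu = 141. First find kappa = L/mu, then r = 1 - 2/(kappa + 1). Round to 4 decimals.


Step 1: Compute the condition number.
kappa = L/mu = 200/141 = 1.4184
Step 2: Compute the convergence rate.
r = 1 - 2/(kappa + 1) = 1 - 2*mu/(L + mu) = (L - mu)/(L + mu) = 59/341 = 0.173


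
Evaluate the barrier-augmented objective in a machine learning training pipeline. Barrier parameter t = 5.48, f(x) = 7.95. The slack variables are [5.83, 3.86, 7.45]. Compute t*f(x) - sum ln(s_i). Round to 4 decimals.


Step 1: Compute log-barrier.
ln values: [1.763, 1.3507, 2.0082]
phi = -(1.763 + 1.3507 + 2.0082) = -5.1219
Step 2: Compute augmented objective.
t*f(x) = 5.48*7.95 = 43.566
Total = 43.566 - 5.1219 = 38.4441


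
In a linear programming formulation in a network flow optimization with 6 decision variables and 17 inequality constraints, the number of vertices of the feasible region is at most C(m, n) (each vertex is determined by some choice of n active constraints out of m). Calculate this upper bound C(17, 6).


Each vertex corresponds to some choice of n active constraints out of m, so the number of vertices is at most C(m, n) = m! / (n!(m-n)!).
m = 17, n = 6
Numerator: 17 * 16 * 15 * 14 * 13 * 12
Denominator: 6! = 720
C(17, 6) = 12376


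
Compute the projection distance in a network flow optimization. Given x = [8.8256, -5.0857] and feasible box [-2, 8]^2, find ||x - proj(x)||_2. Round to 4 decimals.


Project each component onto [-2, 8].
clip(8.8256) = 8.0, clip(-5.0857) = -2.0
Projection = [8.0, -2.0]
Squared diffs: [0.6816, 9.5215]
Distance = sqrt(10.2031) = 3.1942


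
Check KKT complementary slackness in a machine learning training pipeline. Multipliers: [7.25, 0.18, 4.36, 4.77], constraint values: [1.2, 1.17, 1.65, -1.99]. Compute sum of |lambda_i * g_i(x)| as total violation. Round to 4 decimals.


KKT complementary slackness check:
lambda_1 * g_1 = 7.25 * 1.2 = 8.7
lambda_2 * g_2 = 0.18 * 1.17 = 0.2106
lambda_3 * g_3 = 4.36 * 1.65 = 7.194
lambda_4 * g_4 = 4.77 * -1.99 = -9.4923
Total violation = 8.7 + 0.2106 + 7.194 + 9.4923 = 25.5969


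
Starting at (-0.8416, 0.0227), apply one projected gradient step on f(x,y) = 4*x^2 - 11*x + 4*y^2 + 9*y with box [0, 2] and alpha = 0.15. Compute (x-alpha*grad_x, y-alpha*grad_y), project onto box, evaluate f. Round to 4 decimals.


Step 1: Compute gradient at (-0.8416, 0.0227).
grad_x = 2*4*-0.8416 - 11 = -17.7328
grad_y = 2*4*0.0227 + 9 = 9.1816
Step 2: Gradient step.
x_raw = -0.8416 - 0.15*-17.7328 = 1.8183
y_raw = 0.0227 - 0.15*9.1816 = -1.3545
Step 3: Project onto [0, 2].
x_proj = clip(1.8183) = 1.8183
y_proj = clip(-1.3545) = 0.0
Step 4: Evaluate f.
f(1.8183, 0.0) = -6.7764


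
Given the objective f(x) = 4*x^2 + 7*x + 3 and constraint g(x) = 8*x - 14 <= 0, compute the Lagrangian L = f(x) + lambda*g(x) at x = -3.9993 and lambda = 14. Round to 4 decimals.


Step 1: Evaluate f(x).
f(-3.9993) = 4*(-3.9993)^2 + 7*(-3.9993) + 3 = 38.9825
Step 2: Evaluate g(x).
g(-3.9993) = 8*-3.9993 - 14 = -45.9944
Step 3: Compute Lagrangian.
L = 38.9825 + 14*-45.9944 = -604.9391


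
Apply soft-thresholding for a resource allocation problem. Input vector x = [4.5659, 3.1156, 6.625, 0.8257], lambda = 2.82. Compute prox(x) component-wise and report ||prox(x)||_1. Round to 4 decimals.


Soft-thresholding with lambda = 2.82:
prox(4.5659) = sign(4.5659)*max(|4.5659| - 2.82, 0) = 1.7459
prox(3.1156) = sign(3.1156)*max(|3.1156| - 2.82, 0) = 0.2956
prox(6.625) = sign(6.625)*max(|6.625| - 2.82, 0) = 3.805
prox(0.8257) = sign(0.8257)*max(|0.8257| - 2.82, 0) = 0.0
prox(x) = [1.7459, 0.2956, 3.805, 0.0]
||prox(x)||_1 = 1.7459 + 0.2956 + 3.805 + 0.0 = 5.8465


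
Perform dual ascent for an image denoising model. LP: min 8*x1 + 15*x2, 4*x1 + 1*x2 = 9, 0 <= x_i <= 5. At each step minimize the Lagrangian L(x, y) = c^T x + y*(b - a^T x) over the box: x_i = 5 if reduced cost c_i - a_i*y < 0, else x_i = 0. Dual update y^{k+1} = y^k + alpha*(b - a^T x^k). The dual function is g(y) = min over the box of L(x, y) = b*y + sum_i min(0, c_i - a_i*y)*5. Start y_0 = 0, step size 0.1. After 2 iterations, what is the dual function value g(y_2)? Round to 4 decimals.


Dual ascent for LP: min 8*x1 + 15*x2, 4*x1 + 1*x2 = 9, 0 <= x_i <= 5
Step 1: y^k = 0.0, reduced costs: (8.0, 15.0)
  x^k = (0.0, 0.0), subgradient = b - a^T x = 9.0
  y^{k+1} = 0.0 + 0.1*9.0 = 0.9
Step 2: y^k = 0.9, reduced costs: (4.4, 14.1)
  x^k = (0.0, 0.0), subgradient = b - a^T x = 9.0
  y^{k+1} = 0.9 + 0.1*9.0 = 1.8
Dual objective at y_2 = 1.8: reduced costs (0.8, 13.2), box minimizer x = (0.0, 0.0)
g(y_2) = b*y + (c1 - a1*y)*x1 + (c2 - a2*y)*x2 = 9*1.8 + 0.8*0.0 + 13.2*0.0 = 16.2 + 0.0 + 0.0 = 16.2


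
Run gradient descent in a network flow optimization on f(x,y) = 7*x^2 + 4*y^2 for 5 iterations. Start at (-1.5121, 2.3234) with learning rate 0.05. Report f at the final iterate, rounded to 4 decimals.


Gradient descent on f(x,y) = 7*x^2 + 4*y^2.
Starting point: (-1.5121, 2.3234), alpha = 0.05
Step 1: grad_x = 2*7*-1.5121 = -21.1694, grad_y = 2*4*2.3234 = 18.5872
  x_1 = -1.5121 - 0.05*-21.1694 = -0.4536
  y_1 = 2.3234 - 0.05*18.5872 = 1.394
Step 2: grad_x = 2*7*-0.4536 = -6.3508, grad_y = 2*4*1.394 = 11.1523
  x_2 = -0.4536 - 0.05*-6.3508 = -0.1361
  y_2 = 1.394 - 0.05*11.1523 = 0.8364
Step 3: grad_x = 2*7*-0.1361 = -1.9052, grad_y = 2*4*0.8364 = 6.6914
  x_3 = -0.1361 - 0.05*-1.9052 = -0.0408
  y_3 = 0.8364 - 0.05*6.6914 = 0.5019
Step 4: grad_x = 2*7*-0.0408 = -0.5716, grad_y = 2*4*0.5019 = 4.0148
  x_4 = -0.0408 - 0.05*-0.5716 = -0.0122
  y_4 = 0.5019 - 0.05*4.0148 = 0.3011
Step 5: grad_x = 2*7*-0.0122 = -0.1715, grad_y = 2*4*0.3011 = 2.4089
  x_5 = -0.0122 - 0.05*-0.1715 = -0.0037
  y_5 = 0.3011 - 0.05*2.4089 = 0.1807
f(-0.0037, 0.1807) = 7*(-0.0037)^2 + 4*0.1807^2 = 0.1307
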